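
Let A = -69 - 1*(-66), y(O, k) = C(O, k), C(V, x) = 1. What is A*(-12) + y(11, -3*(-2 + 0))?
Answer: 37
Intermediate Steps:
y(O, k) = 1
A = -3 (A = -69 + 66 = -3)
A*(-12) + y(11, -3*(-2 + 0)) = -3*(-12) + 1 = 36 + 1 = 37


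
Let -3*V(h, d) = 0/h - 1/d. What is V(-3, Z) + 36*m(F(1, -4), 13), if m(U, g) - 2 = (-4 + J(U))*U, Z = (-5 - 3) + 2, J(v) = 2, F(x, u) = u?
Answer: 6479/18 ≈ 359.94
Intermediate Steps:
Z = -6 (Z = -8 + 2 = -6)
m(U, g) = 2 - 2*U (m(U, g) = 2 + (-4 + 2)*U = 2 - 2*U)
V(h, d) = 1/(3*d) (V(h, d) = -(0/h - 1/d)/3 = -(0 - 1/d)/3 = -(-1)/(3*d) = 1/(3*d))
V(-3, Z) + 36*m(F(1, -4), 13) = (1/3)/(-6) + 36*(2 - 2*(-4)) = (1/3)*(-1/6) + 36*(2 + 8) = -1/18 + 36*10 = -1/18 + 360 = 6479/18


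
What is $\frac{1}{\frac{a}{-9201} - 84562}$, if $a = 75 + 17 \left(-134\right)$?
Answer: $- \frac{9201}{778052759} \approx -1.1826 \cdot 10^{-5}$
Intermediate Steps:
$a = -2203$ ($a = 75 - 2278 = -2203$)
$\frac{1}{\frac{a}{-9201} - 84562} = \frac{1}{- \frac{2203}{-9201} - 84562} = \frac{1}{\left(-2203\right) \left(- \frac{1}{9201}\right) - 84562} = \frac{1}{\frac{2203}{9201} - 84562} = \frac{1}{- \frac{778052759}{9201}} = - \frac{9201}{778052759}$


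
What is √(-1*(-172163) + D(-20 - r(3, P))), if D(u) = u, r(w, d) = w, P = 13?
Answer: 2*√43035 ≈ 414.90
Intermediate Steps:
√(-1*(-172163) + D(-20 - r(3, P))) = √(-1*(-172163) + (-20 - 1*3)) = √(172163 + (-20 - 3)) = √(172163 - 23) = √172140 = 2*√43035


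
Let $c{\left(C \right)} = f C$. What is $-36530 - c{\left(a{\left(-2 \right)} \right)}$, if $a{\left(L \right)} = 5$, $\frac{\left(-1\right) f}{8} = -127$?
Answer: $-41610$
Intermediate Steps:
$f = 1016$ ($f = \left(-8\right) \left(-127\right) = 1016$)
$c{\left(C \right)} = 1016 C$
$-36530 - c{\left(a{\left(-2 \right)} \right)} = -36530 - 1016 \cdot 5 = -36530 - 5080 = -41610$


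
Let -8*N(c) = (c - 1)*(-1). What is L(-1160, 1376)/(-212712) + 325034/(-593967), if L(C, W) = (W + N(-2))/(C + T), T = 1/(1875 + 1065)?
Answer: -157191946627012753/287255426145422064 ≈ -0.54722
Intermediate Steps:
N(c) = -⅛ + c/8 (N(c) = -(c - 1)*(-1)/8 = -(-1 + c)*(-1)/8 = -(1 - c)/8 = -⅛ + c/8)
T = 1/2940 ≈ 0.00034014
L(C, W) = (-3/8 + W)/(1/2940 + C) (L(C, W) = (W + (-⅛ + (⅛)*(-2)))/(C + 1/2940) = (W + (-⅛ - ¼))/(1/2940 + C) = (W - 3/8)/(1/2940 + C) = (-3/8 + W)/(1/2940 + C))
L(-1160, 1376)/(-212712) + 325034/(-593967) = (735*(-3 + 8*1376)/(2*(1 + 2940*(-1160))))/(-212712) + 325034/(-593967) = (735*(-3 + 11008)/(2*(1 - 3410400)))*(-1/212712) + 325034*(-1/593967) = ((735/2)*11005/(-3410399))*(-1/212712) - 325034/593967 = ((735/2)*(-1/3410399)*11005)*(-1/212712) - 325034/593967 = -8088675/6820798*(-1/212712) - 325034/593967 = 2696225/483621861392 - 325034/593967 = -157191946627012753/287255426145422064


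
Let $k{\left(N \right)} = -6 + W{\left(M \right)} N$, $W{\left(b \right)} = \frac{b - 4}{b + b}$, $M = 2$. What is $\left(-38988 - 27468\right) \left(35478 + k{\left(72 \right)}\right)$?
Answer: $-2354934816$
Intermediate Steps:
$W{\left(b \right)} = \frac{-4 + b}{2 b}$
$k{\left(N \right)} = -6 - \frac{N}{2}$ ($k{\left(N \right)} = -6 + \frac{-4 + 2}{2 \cdot 2} N = -6 + \frac{1}{2} \cdot \frac{1}{2} \left(-2\right) N = -6 - \frac{N}{2}$)
$\left(-38988 - 27468\right) \left(35478 + k{\left(72 \right)}\right) = \left(-38988 - 27468\right) \left(35478 - 42\right) = - 66456 \left(35478 - 42\right) = \left(-66456\right) 35436 = -2354934816$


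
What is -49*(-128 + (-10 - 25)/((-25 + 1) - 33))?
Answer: 355789/57 ≈ 6241.9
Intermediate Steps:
-49*(-128 + (-10 - 25)/((-25 + 1) - 33)) = -49*(-128 - 35/(-24 - 33)) = -49*(-128 - 35/(-57)) = -49*(-128 - 35*(-1/57)) = -49*(-128 + 35/57) = -49*(-7261/57) = 355789/57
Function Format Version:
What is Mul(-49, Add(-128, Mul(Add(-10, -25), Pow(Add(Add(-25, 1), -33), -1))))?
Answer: Rational(355789, 57) ≈ 6241.9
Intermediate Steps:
Mul(-49, Add(-128, Mul(Add(-10, -25), Pow(Add(Add(-25, 1), -33), -1)))) = Mul(-49, Add(-128, Mul(-35, Pow(Add(-24, -33), -1)))) = Mul(-49, Add(-128, Mul(-35, Pow(-57, -1)))) = Mul(-49, Add(-128, Mul(-35, Rational(-1, 57)))) = Mul(-49, Add(-128, Rational(35, 57))) = Mul(-49, Rational(-7261, 57)) = Rational(355789, 57)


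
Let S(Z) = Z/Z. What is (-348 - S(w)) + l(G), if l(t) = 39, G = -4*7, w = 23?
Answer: -310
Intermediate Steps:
G = -28
S(Z) = 1
(-348 - S(w)) + l(G) = (-348 - 1*1) + 39 = (-348 - 1) + 39 = -349 + 39 = -310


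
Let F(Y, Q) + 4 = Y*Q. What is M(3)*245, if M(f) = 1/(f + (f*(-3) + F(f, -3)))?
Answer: -245/19 ≈ -12.895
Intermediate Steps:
F(Y, Q) = -4 + Q*Y (F(Y, Q) = -4 + Y*Q = -4 + Q*Y)
M(f) = 1/(-4 - 5*f) (M(f) = 1/(f + (f*(-3) + (-4 - 3*f))) = 1/(f + (-3*f + (-4 - 3*f))) = 1/(f + (-4 - 6*f)) = 1/(-4 - 5*f))
M(3)*245 = -1/(4 + 5*3)*245 = -1/(4 + 15)*245 = -1/19*245 = -245/19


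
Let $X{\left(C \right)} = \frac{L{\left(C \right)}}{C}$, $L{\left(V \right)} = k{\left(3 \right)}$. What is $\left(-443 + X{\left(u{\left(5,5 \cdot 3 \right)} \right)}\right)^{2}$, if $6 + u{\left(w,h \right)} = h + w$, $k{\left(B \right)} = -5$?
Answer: $\frac{38526849}{196} \approx 1.9657 \cdot 10^{5}$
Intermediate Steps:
$u{\left(w,h \right)} = -6 + h + w$ ($u{\left(w,h \right)} = -6 + \left(h + w\right) = -6 + h + w$)
$L{\left(V \right)} = -5$
$X{\left(C \right)} = - \frac{5}{C}$
$\left(-443 + X{\left(u{\left(5,5 \cdot 3 \right)} \right)}\right)^{2} = \left(-443 - \frac{5}{-6 + 5 \cdot 3 + 5}\right)^{2} = \left(-443 - \frac{5}{-6 + 15 + 5}\right)^{2} = \left(-443 - \frac{5}{14}\right)^{2} = \left(- \frac{6207}{14}\right)^{2} = \frac{38526849}{196}$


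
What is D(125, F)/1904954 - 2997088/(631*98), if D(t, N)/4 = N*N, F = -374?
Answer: -1418679041400/29449636363 ≈ -48.173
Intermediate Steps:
D(t, N) = 4*N**2 (D(t, N) = 4*(N*N) = 4*N**2)
D(125, F)/1904954 - 2997088/(631*98) = (4*(-374)**2)/1904954 - 2997088/(631*98) = (4*139876)*(1/1904954) - 2997088/61838 = 559504*(1/1904954) - 2997088*1/61838 = 279752/952477 - 1498544/30919 = -1418679041400/29449636363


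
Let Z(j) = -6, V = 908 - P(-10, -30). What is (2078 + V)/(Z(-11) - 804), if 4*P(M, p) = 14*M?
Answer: -1007/270 ≈ -3.7296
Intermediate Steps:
P(M, p) = 7*M/2 (P(M, p) = (14*M)/4 = 7*M/2)
V = 943 (V = 908 - 7*(-10)/2 = 908 - 1*(-35) = 908 + 35 = 943)
(2078 + V)/(Z(-11) - 804) = (2078 + 943)/(-6 - 804) = 3021/(-810) = 3021*(-1/810) = -1007/270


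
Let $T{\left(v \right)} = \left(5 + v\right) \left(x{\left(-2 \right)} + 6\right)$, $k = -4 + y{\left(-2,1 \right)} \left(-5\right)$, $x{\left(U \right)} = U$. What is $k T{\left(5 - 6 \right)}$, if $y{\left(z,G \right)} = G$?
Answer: $-144$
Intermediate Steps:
$k = -9$ ($k = -4 + 1 \left(-5\right) = -4 - 5 = -9$)
$T{\left(v \right)} = 20 + 4 v$ ($T{\left(v \right)} = \left(5 + v\right) \left(-2 + 6\right) = \left(5 + v\right) 4 = 20 + 4 v$)
$k T{\left(5 - 6 \right)} = - 9 \left(20 + 4 \left(5 - 6\right)\right) = - 9 \left(20 + 4 \left(-1\right)\right) = - 9 \left(20 - 4\right) = \left(-9\right) 16 = -144$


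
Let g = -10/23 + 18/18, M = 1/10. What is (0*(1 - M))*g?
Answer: 0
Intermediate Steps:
M = ⅒ ≈ 0.10000
g = 13/23 (g = -10*1/23 + 18*(1/18) = -10/23 + 1 = 13/23 ≈ 0.56522)
(0*(1 - M))*g = (0*(1 - 1*⅒))*(13/23) = (0*(1 - ⅒))*(13/23) = (0*(9/10))*(13/23) = 0*(13/23) = 0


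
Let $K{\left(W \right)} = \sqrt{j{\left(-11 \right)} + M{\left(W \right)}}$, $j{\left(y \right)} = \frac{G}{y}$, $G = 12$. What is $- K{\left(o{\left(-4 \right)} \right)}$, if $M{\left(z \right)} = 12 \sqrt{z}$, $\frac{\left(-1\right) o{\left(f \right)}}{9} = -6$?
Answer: $- \frac{2 \sqrt{-33 + 1089 \sqrt{6}}}{11} \approx -9.3322$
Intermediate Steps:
$j{\left(y \right)} = \frac{12}{y}$
$o{\left(f \right)} = 54$ ($o{\left(f \right)} = \left(-9\right) \left(-6\right) = 54$)
$K{\left(W \right)} = \sqrt{- \frac{12}{11} + 12 \sqrt{W}}$ ($K{\left(W \right)} = \sqrt{\frac{12}{-11} + 12 \sqrt{W}} = \sqrt{12 \left(- \frac{1}{11}\right) + 12 \sqrt{W}} = \sqrt{- \frac{12}{11} + 12 \sqrt{W}}$)
$- K{\left(o{\left(-4 \right)} \right)} = - \frac{2 \sqrt{-33 + 363 \sqrt{54}}}{11} = - \frac{2 \sqrt{-33 + 363 \cdot 3 \sqrt{6}}}{11} = - \frac{2 \sqrt{-33 + 1089 \sqrt{6}}}{11}$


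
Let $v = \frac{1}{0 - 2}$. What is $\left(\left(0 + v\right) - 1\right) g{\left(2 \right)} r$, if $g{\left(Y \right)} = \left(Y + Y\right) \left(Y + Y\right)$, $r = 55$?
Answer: $-1320$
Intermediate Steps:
$g{\left(Y \right)} = 4 Y^{2}$ ($g{\left(Y \right)} = 2 Y 2 Y = 4 Y^{2}$)
$v = - \frac{1}{2}$ ($v = \frac{1}{-2} = - \frac{1}{2} \approx -0.5$)
$\left(\left(0 + v\right) - 1\right) g{\left(2 \right)} r = \left(\left(0 - \frac{1}{2}\right) - 1\right) 4 \cdot 2^{2} \cdot 55 = \left(- \frac{1}{2} - 1\right) 4 \cdot 4 \cdot 55 = \left(- \frac{3}{2}\right) 16 \cdot 55 = \left(-24\right) 55 = -1320$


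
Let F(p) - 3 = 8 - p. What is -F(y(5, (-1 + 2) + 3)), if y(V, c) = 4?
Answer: -7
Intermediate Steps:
F(p) = 11 - p (F(p) = 3 + (8 - p) = 11 - p)
-F(y(5, (-1 + 2) + 3)) = -(11 - 1*4) = -(11 - 4) = -1*7 = -7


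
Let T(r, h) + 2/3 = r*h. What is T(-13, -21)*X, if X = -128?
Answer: -104576/3 ≈ -34859.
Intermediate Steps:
T(r, h) = -⅔ + h*r (T(r, h) = -⅔ + r*h = -⅔ + h*r)
T(-13, -21)*X = (-⅔ - 21*(-13))*(-128) = (-⅔ + 273)*(-128) = (817/3)*(-128) = -104576/3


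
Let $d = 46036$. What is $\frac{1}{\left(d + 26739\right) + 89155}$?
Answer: $\frac{1}{161930} \approx 6.1755 \cdot 10^{-6}$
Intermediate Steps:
$\frac{1}{\left(d + 26739\right) + 89155} = \frac{1}{\left(46036 + 26739\right) + 89155} = \frac{1}{72775 + 89155} = \frac{1}{161930}$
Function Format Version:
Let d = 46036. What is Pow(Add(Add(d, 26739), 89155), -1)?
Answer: Rational(1, 161930) ≈ 6.1755e-6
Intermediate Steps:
Pow(Add(Add(d, 26739), 89155), -1) = Pow(Add(Add(46036, 26739), 89155), -1) = Pow(Add(72775, 89155), -1) = Pow(161930, -1) = Rational(1, 161930)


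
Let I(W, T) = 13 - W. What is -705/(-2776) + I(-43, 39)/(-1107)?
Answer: 624979/3073032 ≈ 0.20338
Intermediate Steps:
-705/(-2776) + I(-43, 39)/(-1107) = -705/(-2776) + (13 - 1*(-43))/(-1107) = -705*(-1/2776) + (13 + 43)*(-1/1107) = 705/2776 + 56*(-1/1107) = 705/2776 - 56/1107 = 624979/3073032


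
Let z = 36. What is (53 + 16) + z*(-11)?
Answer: -327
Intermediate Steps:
(53 + 16) + z*(-11) = (53 + 16) + 36*(-11) = 69 - 396 = -327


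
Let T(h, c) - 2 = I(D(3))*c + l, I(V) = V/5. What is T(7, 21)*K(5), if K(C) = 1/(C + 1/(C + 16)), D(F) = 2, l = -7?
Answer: 357/530 ≈ 0.67358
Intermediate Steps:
I(V) = V/5 (I(V) = V*(1/5) = V/5)
K(C) = 1/(C + 1/(16 + C))
T(h, c) = -5 + 2*c/5 (T(h, c) = 2 + (((1/5)*2)*c - 7) = 2 + (2*c/5 - 7) = 2 + (-7 + 2*c/5) = -5 + 2*c/5)
T(7, 21)*K(5) = (-5 + (2/5)*21)*((16 + 5)/(1 + 5**2 + 16*5)) = (-5 + 42/5)*(21/(1 + 25 + 80)) = 17*(21/106)/5 = 17*((1/106)*21)/5 = (17/5)*(21/106) = 357/530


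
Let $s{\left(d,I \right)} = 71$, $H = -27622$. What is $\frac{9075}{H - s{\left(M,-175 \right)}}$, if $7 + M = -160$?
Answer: $- \frac{3025}{9231} \approx -0.3277$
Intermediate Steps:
$M = -167$ ($M = -7 - 160 = -167$)
$\frac{9075}{H - s{\left(M,-175 \right)}} = \frac{9075}{-27622 - 71} = \frac{9075}{-27693} = 9075 \left(- \frac{1}{27693}\right) = - \frac{3025}{9231}$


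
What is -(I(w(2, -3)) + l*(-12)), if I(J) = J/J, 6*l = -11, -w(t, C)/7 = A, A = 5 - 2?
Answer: -23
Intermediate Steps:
A = 3
w(t, C) = -21 (w(t, C) = -7*3 = -21)
l = -11/6 (l = (1/6)*(-11) = -11/6 ≈ -1.8333)
I(J) = 1
-(I(w(2, -3)) + l*(-12)) = -(1 - 11/6*(-12)) = -(1 + 22) = -1*23 = -23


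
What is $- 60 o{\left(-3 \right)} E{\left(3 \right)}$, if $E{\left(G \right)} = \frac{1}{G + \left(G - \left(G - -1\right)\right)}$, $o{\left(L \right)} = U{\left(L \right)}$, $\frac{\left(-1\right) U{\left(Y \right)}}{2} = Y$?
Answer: $-180$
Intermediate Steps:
$U{\left(Y \right)} = - 2 Y$
$o{\left(L \right)} = - 2 L$
$E{\left(G \right)} = \frac{1}{-1 + G}$ ($E{\left(G \right)} = \frac{1}{G + \left(G - \left(G + 1\right)\right)} = \frac{1}{G + \left(G - \left(1 + G\right)\right)} = \frac{1}{G - 1} = \frac{1}{-1 + G}$)
$- 60 o{\left(-3 \right)} E{\left(3 \right)} = \frac{\left(-60\right) \left(\left(-2\right) \left(-3\right)\right)}{-1 + 3} = \frac{\left(-60\right) 6}{2} = \left(-360\right) \frac{1}{2} = -180$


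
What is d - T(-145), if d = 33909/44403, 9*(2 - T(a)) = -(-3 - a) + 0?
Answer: -2266433/133209 ≈ -17.014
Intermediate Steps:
T(a) = 5/3 - a/9 (T(a) = 2 - (-(-3 - a) + 0)/9 = 2 - ((3 + a) + 0)/9 = 2 - (3 + a)/9 = 2 + (-⅓ - a/9) = 5/3 - a/9)
d = 11303/14801 (d = 33909*(1/44403) = 11303/14801 ≈ 0.76366)
d - T(-145) = 11303/14801 - (5/3 - ⅑*(-145)) = 11303/14801 - (5/3 + 145/9) = 11303/14801 - 1*160/9 = 11303/14801 - 160/9 = -2266433/133209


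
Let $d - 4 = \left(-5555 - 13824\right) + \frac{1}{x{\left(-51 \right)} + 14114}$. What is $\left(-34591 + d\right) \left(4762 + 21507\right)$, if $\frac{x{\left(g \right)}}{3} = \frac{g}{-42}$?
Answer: $- \frac{280190880326772}{197647} \approx -1.4176 \cdot 10^{9}$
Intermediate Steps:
$x{\left(g \right)} = - \frac{g}{14}$ ($x{\left(g \right)} = 3 \frac{g}{-42} = 3 g \left(- \frac{1}{42}\right) = 3 \left(- \frac{g}{42}\right) = - \frac{g}{14}$)
$d = - \frac{3829410611}{197647}$ ($d = 4 + \left(\left(-5555 - 13824\right) + \frac{1}{\left(- \frac{1}{14}\right) \left(-51\right) + 14114}\right) = 4 - \left(19379 - \frac{1}{\frac{51}{14} + 14114}\right) = 4 - \left(19379 - \frac{1}{\frac{197647}{14}}\right) = 4 + \left(-19379 + \frac{14}{197647}\right) = 4 - \frac{3830201199}{197647} = - \frac{3829410611}{197647} \approx -19375.0$)
$\left(-34591 + d\right) \left(4762 + 21507\right) = \left(-34591 - \frac{3829410611}{197647}\right) \left(4762 + 21507\right) = \left(- \frac{10666217988}{197647}\right) 26269 = - \frac{280190880326772}{197647}$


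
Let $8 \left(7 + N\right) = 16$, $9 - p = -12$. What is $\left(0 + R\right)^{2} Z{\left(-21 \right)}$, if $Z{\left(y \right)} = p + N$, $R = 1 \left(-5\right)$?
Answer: $400$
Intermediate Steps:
$p = 21$ ($p = 9 - -12 = 9 + 12 = 21$)
$N = -5$ ($N = -7 + \frac{1}{8} \cdot 16 = -7 + 2 = -5$)
$R = -5$
$Z{\left(y \right)} = 16$ ($Z{\left(y \right)} = 21 - 5 = 16$)
$\left(0 + R\right)^{2} Z{\left(-21 \right)} = \left(0 - 5\right)^{2} \cdot 16 = \left(-5\right)^{2} \cdot 16 = 25 \cdot 16 = 400$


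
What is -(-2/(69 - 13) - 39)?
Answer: 1093/28 ≈ 39.036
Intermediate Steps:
-(-2/(69 - 13) - 39) = -(-2/56 - 39) = -((1/56)*(-2) - 39) = -(-1/28 - 39) = -1*(-1093/28) = 1093/28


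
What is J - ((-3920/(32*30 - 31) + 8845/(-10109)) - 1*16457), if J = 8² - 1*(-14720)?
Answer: 293440229186/9391261 ≈ 31246.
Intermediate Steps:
J = 14784 (J = 64 + 14720 = 14784)
J - ((-3920/(32*30 - 31) + 8845/(-10109)) - 1*16457) = 14784 - ((-3920/(32*30 - 31) + 8845/(-10109)) - 1*16457) = 14784 - ((-3920/(960 - 31) + 8845*(-1/10109)) - 16457) = 14784 - ((-3920/929 - 8845/10109) - 16457) = 14784 - (-47844285/9391261 - 16457) = 14784 - 1*(-154599826562/9391261) = 14784 + 154599826562/9391261 = 293440229186/9391261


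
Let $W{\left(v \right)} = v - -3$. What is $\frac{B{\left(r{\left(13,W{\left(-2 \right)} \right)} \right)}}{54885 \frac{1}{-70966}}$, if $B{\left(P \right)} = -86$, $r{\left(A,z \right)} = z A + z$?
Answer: $\frac{6103076}{54885} \approx 111.2$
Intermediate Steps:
$W{\left(v \right)} = 3 + v$ ($W{\left(v \right)} = v + 3 = 3 + v$)
$r{\left(A,z \right)} = z + A z$ ($r{\left(A,z \right)} = A z + z = z + A z$)
$\frac{B{\left(r{\left(13,W{\left(-2 \right)} \right)} \right)}}{54885 \frac{1}{-70966}} = - \frac{86}{54885 \frac{1}{-70966}} = - \frac{86}{54885 \left(- \frac{1}{70966}\right)} = - \frac{86}{- \frac{54885}{70966}} = \left(-86\right) \left(- \frac{70966}{54885}\right) = \frac{6103076}{54885}$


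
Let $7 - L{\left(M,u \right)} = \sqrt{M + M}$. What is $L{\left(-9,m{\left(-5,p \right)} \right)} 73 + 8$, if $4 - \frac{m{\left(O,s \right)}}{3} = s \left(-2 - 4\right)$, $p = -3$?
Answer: $519 - 219 i \sqrt{2} \approx 519.0 - 309.71 i$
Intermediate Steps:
$m{\left(O,s \right)} = 12 + 18 s$ ($m{\left(O,s \right)} = 12 - 3 s \left(-2 - 4\right) = 12 - 3 s \left(-6\right) = 12 - 3 \left(- 6 s\right) = 12 + 18 s$)
$L{\left(M,u \right)} = 7 - \sqrt{2} \sqrt{M}$ ($L{\left(M,u \right)} = 7 - \sqrt{M + M} = 7 - \sqrt{2 M} = 7 - \sqrt{2} \sqrt{M}$)
$L{\left(-9,m{\left(-5,p \right)} \right)} 73 + 8 = \left(7 - \sqrt{2} \sqrt{-9}\right) 73 + 8 = \left(7 - \sqrt{2} \cdot 3 i\right) 73 + 8 = \left(7 - 3 i \sqrt{2}\right) 73 + 8 = \left(511 - 219 i \sqrt{2}\right) + 8 = 519 - 219 i \sqrt{2}$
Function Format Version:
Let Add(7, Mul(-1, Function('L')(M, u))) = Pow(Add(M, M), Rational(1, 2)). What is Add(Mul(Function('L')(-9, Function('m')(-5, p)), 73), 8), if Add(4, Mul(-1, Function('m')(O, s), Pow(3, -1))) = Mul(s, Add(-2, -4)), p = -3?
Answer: Add(519, Mul(-219, I, Pow(2, Rational(1, 2)))) ≈ Add(519.00, Mul(-309.71, I))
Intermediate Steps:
Function('m')(O, s) = Add(12, Mul(18, s)) (Function('m')(O, s) = Add(12, Mul(-3, Mul(s, Add(-2, -4)))) = Add(12, Mul(-3, Mul(s, -6))) = Add(12, Mul(-3, Mul(-6, s))) = Add(12, Mul(18, s)))
Function('L')(M, u) = Add(7, Mul(-1, Pow(2, Rational(1, 2)), Pow(M, Rational(1, 2)))) (Function('L')(M, u) = Add(7, Mul(-1, Pow(Add(M, M), Rational(1, 2)))) = Add(7, Mul(-1, Pow(Mul(2, M), Rational(1, 2)))) = Add(7, Mul(-1, Mul(Pow(2, Rational(1, 2)), Pow(M, Rational(1, 2))))) = Add(7, Mul(-1, Pow(2, Rational(1, 2)), Pow(M, Rational(1, 2)))))
Add(Mul(Function('L')(-9, Function('m')(-5, p)), 73), 8) = Add(Mul(Add(7, Mul(-1, Pow(2, Rational(1, 2)), Pow(-9, Rational(1, 2)))), 73), 8) = Add(Mul(Add(7, Mul(-1, Pow(2, Rational(1, 2)), Mul(3, I))), 73), 8) = Add(Mul(Add(7, Mul(-3, I, Pow(2, Rational(1, 2)))), 73), 8) = Add(Add(511, Mul(-219, I, Pow(2, Rational(1, 2)))), 8) = Add(519, Mul(-219, I, Pow(2, Rational(1, 2))))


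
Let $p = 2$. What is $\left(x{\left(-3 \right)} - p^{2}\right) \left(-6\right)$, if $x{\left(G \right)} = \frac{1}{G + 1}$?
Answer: $27$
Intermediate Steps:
$x{\left(G \right)} = \frac{1}{1 + G}$
$\left(x{\left(-3 \right)} - p^{2}\right) \left(-6\right) = \left(\frac{1}{1 - 3} - 2^{2}\right) \left(-6\right) = \left(\frac{1}{-2} - 4\right) \left(-6\right) = \left(- \frac{1}{2} - 4\right) \left(-6\right) = \left(- \frac{9}{2}\right) \left(-6\right) = 27$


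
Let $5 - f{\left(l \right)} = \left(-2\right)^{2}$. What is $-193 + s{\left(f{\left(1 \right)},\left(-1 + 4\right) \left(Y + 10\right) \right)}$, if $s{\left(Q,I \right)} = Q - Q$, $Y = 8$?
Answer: $-193$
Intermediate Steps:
$f{\left(l \right)} = 1$ ($f{\left(l \right)} = 5 - \left(-2\right)^{2} = 5 - 4 = 1$)
$s{\left(Q,I \right)} = 0$
$-193 + s{\left(f{\left(1 \right)},\left(-1 + 4\right) \left(Y + 10\right) \right)} = -193 + 0 = -193$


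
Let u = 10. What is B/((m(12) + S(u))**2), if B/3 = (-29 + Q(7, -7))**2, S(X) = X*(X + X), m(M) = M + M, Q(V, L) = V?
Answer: 363/12544 ≈ 0.028938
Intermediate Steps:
m(M) = 2*M
S(X) = 2*X**2 (S(X) = X*(2*X) = 2*X**2)
B = 1452 (B = 3*(-29 + 7)**2 = 3*(-22)**2 = 3*484 = 1452)
B/((m(12) + S(u))**2) = 1452/((2*12 + 2*10**2)**2) = 1452/((24 + 2*100)**2) = 1452/((24 + 200)**2) = 1452/(224**2) = 1452/50176 = 1452*(1/50176) = 363/12544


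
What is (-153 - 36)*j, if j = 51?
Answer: -9639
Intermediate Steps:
(-153 - 36)*j = (-153 - 36)*51 = -189*51 = -9639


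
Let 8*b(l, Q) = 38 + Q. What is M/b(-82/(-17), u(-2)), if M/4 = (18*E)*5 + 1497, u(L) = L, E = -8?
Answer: 2072/3 ≈ 690.67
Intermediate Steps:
M = 3108 (M = 4*((18*(-8))*5 + 1497) = 4*(-144*5 + 1497) = 4*(-720 + 1497) = 4*777 = 3108)
b(l, Q) = 19/4 + Q/8 (b(l, Q) = (38 + Q)/8 = 19/4 + Q/8)
M/b(-82/(-17), u(-2)) = 3108/(19/4 + (1/8)*(-2)) = 3108/(19/4 - 1/4) = 3108/(9/2) = 3108*(2/9) = 2072/3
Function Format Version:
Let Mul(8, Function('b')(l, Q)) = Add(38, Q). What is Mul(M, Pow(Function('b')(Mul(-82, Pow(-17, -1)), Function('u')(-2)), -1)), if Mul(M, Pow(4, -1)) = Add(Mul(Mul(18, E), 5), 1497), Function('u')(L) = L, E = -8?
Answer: Rational(2072, 3) ≈ 690.67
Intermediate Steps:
M = 3108 (M = Mul(4, Add(Mul(Mul(18, -8), 5), 1497)) = Mul(4, Add(Mul(-144, 5), 1497)) = Mul(4, Add(-720, 1497)) = Mul(4, 777) = 3108)
Function('b')(l, Q) = Add(Rational(19, 4), Mul(Rational(1, 8), Q)) (Function('b')(l, Q) = Mul(Rational(1, 8), Add(38, Q)) = Add(Rational(19, 4), Mul(Rational(1, 8), Q)))
Mul(M, Pow(Function('b')(Mul(-82, Pow(-17, -1)), Function('u')(-2)), -1)) = Mul(3108, Pow(Add(Rational(19, 4), Mul(Rational(1, 8), -2)), -1)) = Mul(3108, Pow(Add(Rational(19, 4), Rational(-1, 4)), -1)) = Mul(3108, Pow(Rational(9, 2), -1)) = Mul(3108, Rational(2, 9)) = Rational(2072, 3)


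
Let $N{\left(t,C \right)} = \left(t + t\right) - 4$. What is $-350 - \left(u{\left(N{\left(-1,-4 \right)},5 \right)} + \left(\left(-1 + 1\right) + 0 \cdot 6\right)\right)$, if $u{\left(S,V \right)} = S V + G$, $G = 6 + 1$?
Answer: $-327$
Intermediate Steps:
$G = 7$
$N{\left(t,C \right)} = -4 + 2 t$ ($N{\left(t,C \right)} = 2 t - 4 = -4 + 2 t$)
$u{\left(S,V \right)} = 7 + S V$ ($u{\left(S,V \right)} = S V + 7 = 7 + S V$)
$-350 - \left(u{\left(N{\left(-1,-4 \right)},5 \right)} + \left(\left(-1 + 1\right) + 0 \cdot 6\right)\right) = -350 - \left(\left(7 + \left(-4 + 2 \left(-1\right)\right) 5\right) + \left(\left(-1 + 1\right) + 0 \cdot 6\right)\right) = -350 - \left(\left(7 + \left(-4 - 2\right) 5\right) + \left(0 + 0\right)\right) = -350 - \left(\left(7 - 30\right) + 0\right) = -350 - \left(-23 + 0\right) = -350 - -23 = -350 + 23 = -327$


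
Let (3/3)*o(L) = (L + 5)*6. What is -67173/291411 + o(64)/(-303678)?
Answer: -379992712/1638798327 ≈ -0.23187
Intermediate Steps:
o(L) = 30 + 6*L (o(L) = (L + 5)*6 = (5 + L)*6 = 30 + 6*L)
-67173/291411 + o(64)/(-303678) = -67173/291411 + (30 + 6*64)/(-303678) = -67173*1/291411 + (30 + 384)*(-1/303678) = -22391/97137 + 414*(-1/303678) = -22391/97137 - 23/16871 = -379992712/1638798327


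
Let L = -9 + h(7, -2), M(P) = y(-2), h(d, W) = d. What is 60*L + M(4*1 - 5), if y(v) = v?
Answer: -122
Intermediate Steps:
M(P) = -2
L = -2 (L = -9 + 7 = -2)
60*L + M(4*1 - 5) = 60*(-2) - 2 = -120 - 2 = -122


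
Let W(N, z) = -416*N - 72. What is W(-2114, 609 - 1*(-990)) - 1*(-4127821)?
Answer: 5007173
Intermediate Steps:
W(N, z) = -72 - 416*N
W(-2114, 609 - 1*(-990)) - 1*(-4127821) = (-72 - 416*(-2114)) - 1*(-4127821) = (-72 + 879424) + 4127821 = 879352 + 4127821 = 5007173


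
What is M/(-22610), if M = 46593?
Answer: -46593/22610 ≈ -2.0607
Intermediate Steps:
M/(-22610) = 46593/(-22610) = 46593*(-1/22610) = -46593/22610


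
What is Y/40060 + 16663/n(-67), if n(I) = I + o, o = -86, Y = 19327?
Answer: -664562749/6129180 ≈ -108.43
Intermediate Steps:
n(I) = -86 + I (n(I) = I - 86 = -86 + I)
Y/40060 + 16663/n(-67) = 19327/40060 + 16663/(-86 - 67) = 19327*(1/40060) + 16663/(-153) = 19327/40060 + 16663*(-1/153) = 19327/40060 - 16663/153 = -664562749/6129180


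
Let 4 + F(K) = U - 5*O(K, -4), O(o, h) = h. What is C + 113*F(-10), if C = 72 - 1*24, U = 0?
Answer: 1856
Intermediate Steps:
F(K) = 16 (F(K) = -4 + (0 - 5*(-4)) = -4 + (0 + 20) = -4 + 20 = 16)
C = 48 (C = 72 - 24 = 48)
C + 113*F(-10) = 48 + 113*16 = 48 + 1808 = 1856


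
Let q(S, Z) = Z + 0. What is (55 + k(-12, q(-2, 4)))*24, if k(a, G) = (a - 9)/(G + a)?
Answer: 1383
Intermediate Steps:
q(S, Z) = Z
k(a, G) = (-9 + a)/(G + a)
(55 + k(-12, q(-2, 4)))*24 = (55 + (-9 - 12)/(4 - 12))*24 = (55 - 21/(-8))*24 = (55 - ⅛*(-21))*24 = (55 + 21/8)*24 = (461/8)*24 = 1383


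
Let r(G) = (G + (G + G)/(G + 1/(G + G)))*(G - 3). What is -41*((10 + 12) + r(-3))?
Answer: -22304/19 ≈ -1173.9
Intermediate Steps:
r(G) = (-3 + G)*(G + 2*G/(G + 1/(2*G))) (r(G) = (G + (2*G)/(G + 1/(2*G)))*(-3 + G) = (G + 2*G/(G + 1/(2*G)))*(-3 + G) = (-3 + G)*(G + 2*G/(G + 1/(2*G))))
-41*((10 + 12) + r(-3)) = -41*((10 + 12) - 3*(-3 - 11*(-3) - 2*(-3)**2 + 2*(-3)**3)/(1 + 2*(-3)**2)) = -41*(22 - 3*(-3 + 33 - 2*9 + 2*(-27))/(1 + 2*9)) = -41*(22 - 3*(-3 + 33 - 18 - 54)/(1 + 18)) = -41*(22 - 3*(-42)/19) = -41*(22 - 3*1/19*(-42)) = -41*(22 + 126/19) = -41*544/19 = -22304/19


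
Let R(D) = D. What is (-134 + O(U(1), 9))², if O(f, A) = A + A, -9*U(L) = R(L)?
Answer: 13456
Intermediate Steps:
U(L) = -L/9
O(f, A) = 2*A
(-134 + O(U(1), 9))² = (-134 + 2*9)² = (-134 + 18)² = (-116)² = 13456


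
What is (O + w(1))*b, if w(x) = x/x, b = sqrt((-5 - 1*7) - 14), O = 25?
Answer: 26*I*sqrt(26) ≈ 132.57*I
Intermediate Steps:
b = I*sqrt(26) (b = sqrt((-5 - 7) - 14) = sqrt(-12 - 14) = sqrt(-26) = I*sqrt(26) ≈ 5.099*I)
w(x) = 1
(O + w(1))*b = (25 + 1)*(I*sqrt(26)) = 26*(I*sqrt(26)) = 26*I*sqrt(26)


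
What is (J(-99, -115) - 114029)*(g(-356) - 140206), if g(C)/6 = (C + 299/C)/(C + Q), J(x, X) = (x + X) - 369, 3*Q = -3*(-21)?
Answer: 95816808778710/5963 ≈ 1.6069e+10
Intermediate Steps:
Q = 21 (Q = (-3*(-21))/3 = (⅓)*63 = 21)
J(x, X) = -369 + X + x (J(x, X) = (X + x) - 369 = -369 + X + x)
g(C) = 6*(C + 299/C)/(21 + C) (g(C) = 6*((C + 299/C)/(C + 21)) = 6*((C + 299/C)/(21 + C)) = 6*(C + 299/C)/(21 + C))
(J(-99, -115) - 114029)*(g(-356) - 140206) = ((-369 - 115 - 99) - 114029)*(6*(299 + (-356)²)/(-356*(21 - 356)) - 140206) = (-583 - 114029)*(6*(-1/356)*(299 + 126736)/(-335) - 140206) = -114612*(6*(-1/356)*(-1/335)*127035 - 140206) = -114612*(76221/11926 - 140206) = -114612*(-1672020535/11926) = 95816808778710/5963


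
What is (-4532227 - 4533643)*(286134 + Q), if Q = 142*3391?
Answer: -6959469500720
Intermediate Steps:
Q = 481522
(-4532227 - 4533643)*(286134 + Q) = (-4532227 - 4533643)*(286134 + 481522) = -9065870*767656 = -6959469500720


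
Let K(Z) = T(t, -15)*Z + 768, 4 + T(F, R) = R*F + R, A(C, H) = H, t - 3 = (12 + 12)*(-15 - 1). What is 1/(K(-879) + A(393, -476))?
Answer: -1/5006492 ≈ -1.9974e-7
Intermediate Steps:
t = -381 (t = 3 + (12 + 12)*(-15 - 1) = 3 + 24*(-16) = 3 - 384 = -381)
T(F, R) = -4 + R + F*R (T(F, R) = -4 + (R*F + R) = -4 + (F*R + R) = -4 + (R + F*R) = -4 + R + F*R)
K(Z) = 768 + 5696*Z (K(Z) = (-4 - 15 - 381*(-15))*Z + 768 = (-4 - 15 + 5715)*Z + 768 = 5696*Z + 768 = 768 + 5696*Z)
1/(K(-879) + A(393, -476)) = 1/((768 + 5696*(-879)) - 476) = 1/((768 - 5006784) - 476) = 1/(-5006016 - 476) = 1/(-5006492) = -1/5006492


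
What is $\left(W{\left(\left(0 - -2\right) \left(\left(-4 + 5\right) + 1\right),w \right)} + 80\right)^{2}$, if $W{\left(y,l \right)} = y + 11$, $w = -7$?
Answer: $9025$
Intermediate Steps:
$W{\left(y,l \right)} = 11 + y$
$\left(W{\left(\left(0 - -2\right) \left(\left(-4 + 5\right) + 1\right),w \right)} + 80\right)^{2} = \left(\left(11 + \left(0 - -2\right) \left(\left(-4 + 5\right) + 1\right)\right) + 80\right)^{2} = \left(\left(11 + \left(0 + 2\right) \left(1 + 1\right)\right) + 80\right)^{2} = \left(\left(11 + 2 \cdot 2\right) + 80\right)^{2} = \left(\left(11 + 4\right) + 80\right)^{2} = \left(15 + 80\right)^{2} = 95^{2} = 9025$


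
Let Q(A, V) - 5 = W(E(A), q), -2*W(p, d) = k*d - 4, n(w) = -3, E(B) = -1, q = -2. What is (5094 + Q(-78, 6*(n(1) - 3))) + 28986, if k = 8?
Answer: 34095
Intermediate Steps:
W(p, d) = 2 - 4*d (W(p, d) = -(8*d - 4)/2 = -(-4 + 8*d)/2 = 2 - 4*d)
Q(A, V) = 15 (Q(A, V) = 5 + (2 - 4*(-2)) = 5 + (2 + 8) = 5 + 10 = 15)
(5094 + Q(-78, 6*(n(1) - 3))) + 28986 = (5094 + 15) + 28986 = 5109 + 28986 = 34095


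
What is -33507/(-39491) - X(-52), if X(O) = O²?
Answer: -6279421/2323 ≈ -2703.2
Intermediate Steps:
-33507/(-39491) - X(-52) = -33507/(-39491) - 1*(-52)² = -33507*(-1/39491) - 1*2704 = 1971/2323 - 2704 = -6279421/2323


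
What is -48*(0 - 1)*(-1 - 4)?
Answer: -240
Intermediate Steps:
-48*(0 - 1)*(-1 - 4) = -(-48)*(-5) = -48*5 = -240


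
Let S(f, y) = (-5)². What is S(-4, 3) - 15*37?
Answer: -530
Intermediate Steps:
S(f, y) = 25
S(-4, 3) - 15*37 = 25 - 15*37 = 25 - 555 = -530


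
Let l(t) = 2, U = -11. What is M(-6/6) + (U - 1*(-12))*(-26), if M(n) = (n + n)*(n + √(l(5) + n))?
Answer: -26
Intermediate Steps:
M(n) = 2*n*(n + √(2 + n)) (M(n) = (n + n)*(n + √(2 + n)) = (2*n)*(n + √(2 + n)) = 2*n*(n + √(2 + n)))
M(-6/6) + (U - 1*(-12))*(-26) = 2*(-6/6)*(-6/6 + √(2 - 6/6)) + (-11 - 1*(-12))*(-26) = 2*(-6*⅙)*(-6*⅙ + √(2 - 6*⅙)) + (-11 + 12)*(-26) = 2*(-1)*(-1 + √(2 - 1)) + 1*(-26) = 2*(-1)*(-1 + √1) - 26 = 2*(-1)*(-1 + 1) - 26 = 2*(-1)*0 - 26 = 0 - 26 = -26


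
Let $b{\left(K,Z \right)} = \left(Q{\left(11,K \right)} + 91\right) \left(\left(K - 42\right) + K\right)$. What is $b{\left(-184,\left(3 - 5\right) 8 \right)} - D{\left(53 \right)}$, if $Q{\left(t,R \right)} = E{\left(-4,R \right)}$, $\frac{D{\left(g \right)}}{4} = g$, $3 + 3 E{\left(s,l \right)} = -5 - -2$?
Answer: $-36702$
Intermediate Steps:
$E{\left(s,l \right)} = -2$ ($E{\left(s,l \right)} = -1 + \frac{-5 - -2}{3} = -1 + \frac{-5 + 2}{3} = -1 + \frac{1}{3} \left(-3\right) = -1 - 1 = -2$)
$D{\left(g \right)} = 4 g$
$Q{\left(t,R \right)} = -2$
$b{\left(K,Z \right)} = -3738 + 178 K$ ($b{\left(K,Z \right)} = \left(-2 + 91\right) \left(\left(K - 42\right) + K\right) = 89 \left(\left(-42 + K\right) + K\right) = 89 \left(-42 + 2 K\right) = -3738 + 178 K$)
$b{\left(-184,\left(3 - 5\right) 8 \right)} - D{\left(53 \right)} = \left(-3738 + 178 \left(-184\right)\right) - 4 \cdot 53 = \left(-3738 - 32752\right) - 212 = -36490 - 212 = -36702$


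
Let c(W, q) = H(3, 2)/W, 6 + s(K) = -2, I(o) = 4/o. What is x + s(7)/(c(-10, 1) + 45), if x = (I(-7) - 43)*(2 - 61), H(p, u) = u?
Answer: 71975/28 ≈ 2570.5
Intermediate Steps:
s(K) = -8 (s(K) = -6 - 2 = -8)
c(W, q) = 2/W
x = 17995/7 (x = (4/(-7) - 43)*(2 - 61) = (4*(-⅐) - 43)*(-59) = (-4/7 - 43)*(-59) = -305/7*(-59) = 17995/7 ≈ 2570.7)
x + s(7)/(c(-10, 1) + 45) = 17995/7 - 8/(2/(-10) + 45) = 17995/7 - 8/(2*(-⅒) + 45) = 17995/7 - 8/(-⅕ + 45) = 17995/7 - 8/(224/5) = 17995/7 + (5/224)*(-8) = 17995/7 - 5/28 = 71975/28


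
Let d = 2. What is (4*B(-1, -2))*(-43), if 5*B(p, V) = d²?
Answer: -688/5 ≈ -137.60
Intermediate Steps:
B(p, V) = ⅘ (B(p, V) = (⅕)*2² = (⅕)*4 = ⅘)
(4*B(-1, -2))*(-43) = (4*(⅘))*(-43) = (16/5)*(-43) = -688/5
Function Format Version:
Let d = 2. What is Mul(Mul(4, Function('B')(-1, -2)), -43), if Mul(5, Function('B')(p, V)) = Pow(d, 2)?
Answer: Rational(-688, 5) ≈ -137.60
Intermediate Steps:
Function('B')(p, V) = Rational(4, 5) (Function('B')(p, V) = Mul(Rational(1, 5), Pow(2, 2)) = Mul(Rational(1, 5), 4) = Rational(4, 5))
Mul(Mul(4, Function('B')(-1, -2)), -43) = Mul(Mul(4, Rational(4, 5)), -43) = Mul(Rational(16, 5), -43) = Rational(-688, 5)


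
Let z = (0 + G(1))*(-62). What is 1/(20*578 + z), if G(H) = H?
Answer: 1/11498 ≈ 8.6972e-5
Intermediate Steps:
z = -62 (z = (0 + 1)*(-62) = 1*(-62) = -62)
1/(20*578 + z) = 1/(20*578 - 62) = 1/(11560 - 62) = 1/11498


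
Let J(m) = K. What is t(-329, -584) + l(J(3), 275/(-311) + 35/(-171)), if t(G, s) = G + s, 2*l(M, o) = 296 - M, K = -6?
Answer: -762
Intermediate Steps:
J(m) = -6
l(M, o) = 148 - M/2 (l(M, o) = (296 - M)/2 = 148 - M/2)
t(-329, -584) + l(J(3), 275/(-311) + 35/(-171)) = (-329 - 584) + (148 - ½*(-6)) = -913 + (148 + 3) = -913 + 151 = -762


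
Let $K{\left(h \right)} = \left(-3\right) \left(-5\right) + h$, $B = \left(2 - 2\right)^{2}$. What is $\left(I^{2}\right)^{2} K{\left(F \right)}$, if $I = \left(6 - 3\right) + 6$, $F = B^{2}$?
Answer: $98415$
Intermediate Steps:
$B = 0$ ($B = 0^{2} = 0$)
$F = 0$ ($F = 0^{2} = 0$)
$K{\left(h \right)} = 15 + h$
$I = 9$ ($I = \left(6 - 3\right) + 6 = 3 + 6 = 9$)
$\left(I^{2}\right)^{2} K{\left(F \right)} = \left(9^{2}\right)^{2} \left(15 + 0\right) = 81^{2} \cdot 15 = 6561 \cdot 15 = 98415$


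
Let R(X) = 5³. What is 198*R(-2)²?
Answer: 3093750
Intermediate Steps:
R(X) = 125
198*R(-2)² = 198*125² = 198*15625 = 3093750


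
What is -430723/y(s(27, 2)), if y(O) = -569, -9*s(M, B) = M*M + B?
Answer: 430723/569 ≈ 756.98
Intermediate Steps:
s(M, B) = -B/9 - M²/9 (s(M, B) = -(M*M + B)/9 = -(M² + B)/9 = -(B + M²)/9 = -B/9 - M²/9)
-430723/y(s(27, 2)) = -430723/(-569) = -430723*(-1/569) = 430723/569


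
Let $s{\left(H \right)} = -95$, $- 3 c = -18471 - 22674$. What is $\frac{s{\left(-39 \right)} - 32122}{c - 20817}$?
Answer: $\frac{32217}{7102} \approx 4.5363$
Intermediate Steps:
$c = 13715$ ($c = - \frac{-18471 - 22674}{3} = \left(- \frac{1}{3}\right) \left(-41145\right) = 13715$)
$\frac{s{\left(-39 \right)} - 32122}{c - 20817} = \frac{-95 - 32122}{13715 - 20817} = - \frac{32217}{-7102} = \left(-32217\right) \left(- \frac{1}{7102}\right) = \frac{32217}{7102}$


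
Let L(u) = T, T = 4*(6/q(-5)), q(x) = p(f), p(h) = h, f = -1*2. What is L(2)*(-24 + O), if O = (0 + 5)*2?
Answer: 168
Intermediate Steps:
f = -2
q(x) = -2
O = 10 (O = 5*2 = 10)
T = -12 (T = 4*(6/(-2)) = 4*(6*(-½)) = 4*(-3) = -12)
L(u) = -12
L(2)*(-24 + O) = -12*(-24 + 10) = -12*(-14) = 168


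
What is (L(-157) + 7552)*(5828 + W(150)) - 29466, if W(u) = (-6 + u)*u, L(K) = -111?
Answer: 204062282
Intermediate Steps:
W(u) = u*(-6 + u)
(L(-157) + 7552)*(5828 + W(150)) - 29466 = (-111 + 7552)*(5828 + 150*(-6 + 150)) - 29466 = 7441*(5828 + 150*144) - 29466 = 7441*(5828 + 21600) - 29466 = 7441*27428 - 29466 = 204091748 - 29466 = 204062282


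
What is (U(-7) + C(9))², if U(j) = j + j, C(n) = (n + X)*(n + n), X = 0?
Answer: 21904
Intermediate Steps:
C(n) = 2*n² (C(n) = (n + 0)*(n + n) = n*(2*n) = 2*n²)
U(j) = 2*j
(U(-7) + C(9))² = (2*(-7) + 2*9²)² = (-14 + 2*81)² = (-14 + 162)² = 148² = 21904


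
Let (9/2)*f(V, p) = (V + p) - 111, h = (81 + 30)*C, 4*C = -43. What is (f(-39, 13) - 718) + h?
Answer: -69901/36 ≈ -1941.7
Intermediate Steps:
C = -43/4 (C = (¼)*(-43) = -43/4 ≈ -10.750)
h = -4773/4 (h = (81 + 30)*(-43/4) = 111*(-43/4) = -4773/4 ≈ -1193.3)
f(V, p) = -74/3 + 2*V/9 + 2*p/9 (f(V, p) = 2*((V + p) - 111)/9 = 2*(-111 + V + p)/9 = -74/3 + 2*V/9 + 2*p/9)
(f(-39, 13) - 718) + h = ((-74/3 + (2/9)*(-39) + (2/9)*13) - 718) - 4773/4 = ((-74/3 - 26/3 + 26/9) - 718) - 4773/4 = (-274/9 - 718) - 4773/4 = -6736/9 - 4773/4 = -69901/36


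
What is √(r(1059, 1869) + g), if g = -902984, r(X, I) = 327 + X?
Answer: I*√901598 ≈ 949.53*I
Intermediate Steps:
√(r(1059, 1869) + g) = √((327 + 1059) - 902984) = √(1386 - 902984) = √(-901598) = I*√901598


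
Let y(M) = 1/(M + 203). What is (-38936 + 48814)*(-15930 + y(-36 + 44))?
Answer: -33202220062/211 ≈ -1.5736e+8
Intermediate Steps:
y(M) = 1/(203 + M)
(-38936 + 48814)*(-15930 + y(-36 + 44)) = (-38936 + 48814)*(-15930 + 1/(203 + (-36 + 44))) = 9878*(-15930 + 1/(203 + 8)) = 9878*(-15930 + 1/211) = 9878*(-3361229/211) = -33202220062/211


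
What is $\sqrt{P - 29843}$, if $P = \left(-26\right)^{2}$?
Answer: $i \sqrt{29167} \approx 170.78 i$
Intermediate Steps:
$P = 676$
$\sqrt{P - 29843} = \sqrt{676 - 29843} = \sqrt{-29167} = i \sqrt{29167}$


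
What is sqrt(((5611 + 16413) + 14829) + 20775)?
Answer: 2*sqrt(14407) ≈ 240.06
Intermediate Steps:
sqrt(((5611 + 16413) + 14829) + 20775) = sqrt((22024 + 14829) + 20775) = sqrt(36853 + 20775) = sqrt(57628) = 2*sqrt(14407)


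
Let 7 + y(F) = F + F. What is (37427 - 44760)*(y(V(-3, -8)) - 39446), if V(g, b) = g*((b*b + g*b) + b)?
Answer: 292828689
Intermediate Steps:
V(g, b) = g*(b + b**2 + b*g) (V(g, b) = g*((b**2 + b*g) + b) = g*(b + b**2 + b*g))
y(F) = -7 + 2*F (y(F) = -7 + (F + F) = -7 + 2*F)
(37427 - 44760)*(y(V(-3, -8)) - 39446) = (37427 - 44760)*((-7 + 2*(-8*(-3)*(1 - 8 - 3))) - 39446) = -7333*((-7 + 2*(-8*(-3)*(-10))) - 39446) = -7333*((-7 + 2*(-240)) - 39446) = -7333*((-7 - 480) - 39446) = -7333*(-487 - 39446) = -7333*(-39933) = 292828689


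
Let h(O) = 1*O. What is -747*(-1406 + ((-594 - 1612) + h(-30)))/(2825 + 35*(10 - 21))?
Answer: 1360287/1220 ≈ 1115.0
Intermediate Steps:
h(O) = O
-747*(-1406 + ((-594 - 1612) + h(-30)))/(2825 + 35*(10 - 21)) = -747*(-1406 + ((-594 - 1612) - 30))/(2825 + 35*(10 - 21)) = -747*(-1406 + (-2206 - 30))/(2825 + 35*(-11)) = -747*(-1406 - 2236)/(2825 - 385) = -747/(2440/(-3642)) = -747/(2440*(-1/3642)) = -747/(-1220/1821) = -747*(-1821/1220) = 1360287/1220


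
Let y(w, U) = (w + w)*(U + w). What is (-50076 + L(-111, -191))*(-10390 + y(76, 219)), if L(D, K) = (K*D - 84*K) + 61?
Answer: -439926500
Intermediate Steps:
L(D, K) = 61 - 84*K + D*K (L(D, K) = (D*K - 84*K) + 61 = (-84*K + D*K) + 61 = 61 - 84*K + D*K)
y(w, U) = 2*w*(U + w) (y(w, U) = (2*w)*(U + w) = 2*w*(U + w))
(-50076 + L(-111, -191))*(-10390 + y(76, 219)) = (-50076 + (61 - 84*(-191) - 111*(-191)))*(-10390 + 2*76*(219 + 76)) = (-50076 + (61 + 16044 + 21201))*(-10390 + 2*76*295) = (-50076 + 37306)*(-10390 + 44840) = -12770*34450 = -439926500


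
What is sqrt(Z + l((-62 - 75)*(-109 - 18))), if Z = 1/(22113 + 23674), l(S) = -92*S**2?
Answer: I*sqrt(58387621208749985761)/45787 ≈ 1.6689e+5*I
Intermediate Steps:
Z = 1/45787 ≈ 2.1840e-5
sqrt(Z + l((-62 - 75)*(-109 - 18))) = sqrt(1/45787 - 92*(-109 - 18)**2*(-62 - 75)**2) = sqrt(1/45787 - 92*(-137*(-127))**2) = sqrt(1/45787 - 92*17399**2) = sqrt(1/45787 - 92*302725201) = sqrt(1/45787 - 27850718492) = sqrt(-1275200847593203/45787) = I*sqrt(58387621208749985761)/45787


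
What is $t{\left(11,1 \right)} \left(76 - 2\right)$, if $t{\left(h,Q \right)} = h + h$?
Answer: $1628$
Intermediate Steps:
$t{\left(h,Q \right)} = 2 h$
$t{\left(11,1 \right)} \left(76 - 2\right) = 2 \cdot 11 \left(76 - 2\right) = 22 \cdot 74 = 1628$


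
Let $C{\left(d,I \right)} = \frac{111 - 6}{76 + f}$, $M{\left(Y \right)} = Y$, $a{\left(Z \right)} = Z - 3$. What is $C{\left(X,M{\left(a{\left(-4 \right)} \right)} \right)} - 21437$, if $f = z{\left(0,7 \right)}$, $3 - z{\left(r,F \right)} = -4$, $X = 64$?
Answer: $- \frac{1779166}{83} \approx -21436.0$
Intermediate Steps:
$z{\left(r,F \right)} = 7$ ($z{\left(r,F \right)} = 3 - -4 = 3 + 4 = 7$)
$a{\left(Z \right)} = -3 + Z$
$f = 7$
$C{\left(d,I \right)} = \frac{105}{83}$ ($C{\left(d,I \right)} = \frac{111 - 6}{76 + 7} = \frac{105}{83}$)
$C{\left(X,M{\left(a{\left(-4 \right)} \right)} \right)} - 21437 = \frac{105}{83} - 21437 = - \frac{1779166}{83}$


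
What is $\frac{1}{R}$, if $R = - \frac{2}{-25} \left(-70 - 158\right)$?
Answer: $- \frac{25}{456} \approx -0.054825$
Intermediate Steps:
$R = - \frac{456}{25}$ ($R = \left(-2\right) \left(- \frac{1}{25}\right) \left(-228\right) = \frac{2}{25} \left(-228\right) = - \frac{456}{25} \approx -18.24$)
$\frac{1}{R} = \frac{1}{- \frac{456}{25}} = - \frac{25}{456}$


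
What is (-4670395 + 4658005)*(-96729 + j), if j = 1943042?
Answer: -22875818070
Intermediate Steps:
(-4670395 + 4658005)*(-96729 + j) = (-4670395 + 4658005)*(-96729 + 1943042) = -12390*1846313 = -22875818070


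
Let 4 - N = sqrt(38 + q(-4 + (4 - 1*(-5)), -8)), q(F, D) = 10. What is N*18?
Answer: 72 - 72*sqrt(3) ≈ -52.708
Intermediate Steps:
N = 4 - 4*sqrt(3) (N = 4 - sqrt(38 + 10) = 4 - sqrt(48) = 4 - 4*sqrt(3) ≈ -2.9282)
N*18 = (4 - 4*sqrt(3))*18 = 72 - 72*sqrt(3)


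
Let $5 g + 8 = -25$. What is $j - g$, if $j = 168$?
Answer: $\frac{873}{5} \approx 174.6$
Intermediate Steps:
$g = - \frac{33}{5}$ ($g = - \frac{8}{5} + \frac{1}{5} \left(-25\right) = - \frac{8}{5} - 5 = - \frac{33}{5} \approx -6.6$)
$j - g = 168 - - \frac{33}{5} = 168 + \frac{33}{5} = \frac{873}{5}$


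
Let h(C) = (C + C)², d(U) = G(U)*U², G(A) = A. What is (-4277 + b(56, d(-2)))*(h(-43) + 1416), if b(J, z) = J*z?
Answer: -41636700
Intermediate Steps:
d(U) = U³ (d(U) = U*U² = U³)
h(C) = 4*C² (h(C) = (2*C)² = 4*C²)
(-4277 + b(56, d(-2)))*(h(-43) + 1416) = (-4277 + 56*(-2)³)*(4*(-43)² + 1416) = (-4277 + 56*(-8))*(4*1849 + 1416) = (-4277 - 448)*(7396 + 1416) = -4725*8812 = -41636700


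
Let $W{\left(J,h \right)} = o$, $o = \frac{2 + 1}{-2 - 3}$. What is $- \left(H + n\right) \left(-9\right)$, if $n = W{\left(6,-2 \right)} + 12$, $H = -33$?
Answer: $- \frac{972}{5} \approx -194.4$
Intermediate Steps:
$o = - \frac{3}{5}$ ($o = \frac{3}{-5} = 3 \left(- \frac{1}{5}\right) = - \frac{3}{5} \approx -0.6$)
$W{\left(J,h \right)} = - \frac{3}{5}$
$n = \frac{57}{5}$ ($n = - \frac{3}{5} + 12 = \frac{57}{5} \approx 11.4$)
$- \left(H + n\right) \left(-9\right) = - \left(-33 + \frac{57}{5}\right) \left(-9\right) = - \frac{\left(-108\right) \left(-9\right)}{5} = \left(-1\right) \frac{972}{5} = - \frac{972}{5}$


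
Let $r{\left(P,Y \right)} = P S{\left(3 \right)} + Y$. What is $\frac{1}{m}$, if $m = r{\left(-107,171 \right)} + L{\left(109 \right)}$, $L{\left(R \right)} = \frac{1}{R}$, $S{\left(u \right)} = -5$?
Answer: $\frac{109}{76955} \approx 0.0014164$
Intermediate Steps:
$r{\left(P,Y \right)} = Y - 5 P$ ($r{\left(P,Y \right)} = P \left(-5\right) + Y = - 5 P + Y = Y - 5 P$)
$m = \frac{76955}{109}$ ($m = \left(171 - -535\right) + \frac{1}{109} = \left(171 + 535\right) + \frac{1}{109} = 706 + \frac{1}{109} = \frac{76955}{109} \approx 706.01$)
$\frac{1}{m} = \frac{1}{\frac{76955}{109}} = \frac{109}{76955}$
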